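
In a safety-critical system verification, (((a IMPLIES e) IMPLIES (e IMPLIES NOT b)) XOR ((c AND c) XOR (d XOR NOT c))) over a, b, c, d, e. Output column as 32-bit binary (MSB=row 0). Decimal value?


Formula: (((a IMPLIES e) IMPLIES (e IMPLIES NOT b)) XOR ((c AND c) XOR (d XOR NOT c))) over a, b, c, d, e (32 rows)
Evaluate each row (bits = a,b,c,d,e, MSB first):
  row 0 [00000]: (((0 IMPLIES 0) IMPLIES (0 IMPLIES NOT 0)) XOR ((0 AND 0) XOR (0 XOR NOT 0))) -> 0
  row 1 [00001]: (((0 IMPLIES 1) IMPLIES (1 IMPLIES NOT 0)) XOR ((0 AND 0) XOR (0 XOR NOT 0))) -> 0
  row 2 [00010]: (((0 IMPLIES 0) IMPLIES (0 IMPLIES NOT 0)) XOR ((0 AND 0) XOR (1 XOR NOT 0))) -> 1
  row 3 [00011]: (((0 IMPLIES 1) IMPLIES (1 IMPLIES NOT 0)) XOR ((0 AND 0) XOR (1 XOR NOT 0))) -> 1
  row 4 [00100]: (((0 IMPLIES 0) IMPLIES (0 IMPLIES NOT 0)) XOR ((1 AND 1) XOR (0 XOR NOT 1))) -> 0
  row 5 [00101]: (((0 IMPLIES 1) IMPLIES (1 IMPLIES NOT 0)) XOR ((1 AND 1) XOR (0 XOR NOT 1))) -> 0
  row 6 [00110]: (((0 IMPLIES 0) IMPLIES (0 IMPLIES NOT 0)) XOR ((1 AND 1) XOR (1 XOR NOT 1))) -> 1
  row 7 [00111]: (((0 IMPLIES 1) IMPLIES (1 IMPLIES NOT 0)) XOR ((1 AND 1) XOR (1 XOR NOT 1))) -> 1
  row 8 [01000]: (((0 IMPLIES 0) IMPLIES (0 IMPLIES NOT 1)) XOR ((0 AND 0) XOR (0 XOR NOT 0))) -> 0
  row 9 [01001]: (((0 IMPLIES 1) IMPLIES (1 IMPLIES NOT 1)) XOR ((0 AND 0) XOR (0 XOR NOT 0))) -> 1
  row 10 [01010]: (((0 IMPLIES 0) IMPLIES (0 IMPLIES NOT 1)) XOR ((0 AND 0) XOR (1 XOR NOT 0))) -> 1
  row 11 [01011]: (((0 IMPLIES 1) IMPLIES (1 IMPLIES NOT 1)) XOR ((0 AND 0) XOR (1 XOR NOT 0))) -> 0
  row 12 [01100]: (((0 IMPLIES 0) IMPLIES (0 IMPLIES NOT 1)) XOR ((1 AND 1) XOR (0 XOR NOT 1))) -> 0
  row 13 [01101]: (((0 IMPLIES 1) IMPLIES (1 IMPLIES NOT 1)) XOR ((1 AND 1) XOR (0 XOR NOT 1))) -> 1
  row 14 [01110]: (((0 IMPLIES 0) IMPLIES (0 IMPLIES NOT 1)) XOR ((1 AND 1) XOR (1 XOR NOT 1))) -> 1
  row 15 [01111]: (((0 IMPLIES 1) IMPLIES (1 IMPLIES NOT 1)) XOR ((1 AND 1) XOR (1 XOR NOT 1))) -> 0
  row 16 [10000]: (((1 IMPLIES 0) IMPLIES (0 IMPLIES NOT 0)) XOR ((0 AND 0) XOR (0 XOR NOT 0))) -> 0
  row 17 [10001]: (((1 IMPLIES 1) IMPLIES (1 IMPLIES NOT 0)) XOR ((0 AND 0) XOR (0 XOR NOT 0))) -> 0
  row 18 [10010]: (((1 IMPLIES 0) IMPLIES (0 IMPLIES NOT 0)) XOR ((0 AND 0) XOR (1 XOR NOT 0))) -> 1
  row 19 [10011]: (((1 IMPLIES 1) IMPLIES (1 IMPLIES NOT 0)) XOR ((0 AND 0) XOR (1 XOR NOT 0))) -> 1
  row 20 [10100]: (((1 IMPLIES 0) IMPLIES (0 IMPLIES NOT 0)) XOR ((1 AND 1) XOR (0 XOR NOT 1))) -> 0
  row 21 [10101]: (((1 IMPLIES 1) IMPLIES (1 IMPLIES NOT 0)) XOR ((1 AND 1) XOR (0 XOR NOT 1))) -> 0
  row 22 [10110]: (((1 IMPLIES 0) IMPLIES (0 IMPLIES NOT 0)) XOR ((1 AND 1) XOR (1 XOR NOT 1))) -> 1
  row 23 [10111]: (((1 IMPLIES 1) IMPLIES (1 IMPLIES NOT 0)) XOR ((1 AND 1) XOR (1 XOR NOT 1))) -> 1
  row 24 [11000]: (((1 IMPLIES 0) IMPLIES (0 IMPLIES NOT 1)) XOR ((0 AND 0) XOR (0 XOR NOT 0))) -> 0
  row 25 [11001]: (((1 IMPLIES 1) IMPLIES (1 IMPLIES NOT 1)) XOR ((0 AND 0) XOR (0 XOR NOT 0))) -> 1
  row 26 [11010]: (((1 IMPLIES 0) IMPLIES (0 IMPLIES NOT 1)) XOR ((0 AND 0) XOR (1 XOR NOT 0))) -> 1
  row 27 [11011]: (((1 IMPLIES 1) IMPLIES (1 IMPLIES NOT 1)) XOR ((0 AND 0) XOR (1 XOR NOT 0))) -> 0
  row 28 [11100]: (((1 IMPLIES 0) IMPLIES (0 IMPLIES NOT 1)) XOR ((1 AND 1) XOR (0 XOR NOT 1))) -> 0
  row 29 [11101]: (((1 IMPLIES 1) IMPLIES (1 IMPLIES NOT 1)) XOR ((1 AND 1) XOR (0 XOR NOT 1))) -> 1
  row 30 [11110]: (((1 IMPLIES 0) IMPLIES (0 IMPLIES NOT 1)) XOR ((1 AND 1) XOR (1 XOR NOT 1))) -> 1
  row 31 [11111]: (((1 IMPLIES 1) IMPLIES (1 IMPLIES NOT 1)) XOR ((1 AND 1) XOR (1 XOR NOT 1))) -> 0
Full result column, 4 rows per line (a,b,c fixed per line; d,e runs 00..11 left to right):
  rows 0-3 [a,b,c=000]: 0011  = hex 3
  rows 4-7 [a,b,c=001]: 0011  = hex 3
  rows 8-11 [a,b,c=010]: 0110  = hex 6
  rows 12-15 [a,b,c=011]: 0110  = hex 6
  rows 16-19 [a,b,c=100]: 0011  = hex 3
  rows 20-23 [a,b,c=101]: 0011  = hex 3
  rows 24-27 [a,b,c=110]: 0110  = hex 6
  rows 28-31 [a,b,c=111]: 0110  = hex 6
Output column (row 0 .. row 31) = 00110011011001100011001101100110
Output column grouped in 4s = 0011 0011 0110 0110 0011 0011 0110 0110 = 0x33663366
Convert to decimal digit by digit (value = value*16 + digit):
  3 -> 3
  3*16 + 3 = 51
  51*16 + 6 = 822
  822*16 + 6 = 13158
  13158*16 + 3 = 210531
  210531*16 + 3 = 3368499
  3368499*16 + 6 = 53895990
  53895990*16 + 6 = 862335846
Decimal = 862335846

862335846


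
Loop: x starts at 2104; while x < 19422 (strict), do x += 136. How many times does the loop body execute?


Step 1: x goes from 2104 toward 19422 by 136; the body runs while x<19422, so iterations = ceil((bound-start)/step)
Step 2: Distance=17318
Step 3: ceil(17318/136)=128

128


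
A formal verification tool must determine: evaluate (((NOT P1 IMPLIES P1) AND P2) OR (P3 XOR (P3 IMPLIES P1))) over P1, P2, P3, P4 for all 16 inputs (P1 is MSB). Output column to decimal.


Formula: (((NOT P1 IMPLIES P1) AND P2) OR (P3 XOR (P3 IMPLIES P1))) over P1, P2, P3, P4 (16 rows)
Evaluate each row (bits = P1,P2,P3,P4, MSB first):
  row 0 [0000]: (((NOT 0 IMPLIES 0) AND 0) OR (0 XOR (0 IMPLIES 0))) -> 1
  row 1 [0001]: (((NOT 0 IMPLIES 0) AND 0) OR (0 XOR (0 IMPLIES 0))) -> 1
  row 2 [0010]: (((NOT 0 IMPLIES 0) AND 0) OR (1 XOR (1 IMPLIES 0))) -> 1
  row 3 [0011]: (((NOT 0 IMPLIES 0) AND 0) OR (1 XOR (1 IMPLIES 0))) -> 1
  row 4 [0100]: (((NOT 0 IMPLIES 0) AND 1) OR (0 XOR (0 IMPLIES 0))) -> 1
  row 5 [0101]: (((NOT 0 IMPLIES 0) AND 1) OR (0 XOR (0 IMPLIES 0))) -> 1
  row 6 [0110]: (((NOT 0 IMPLIES 0) AND 1) OR (1 XOR (1 IMPLIES 0))) -> 1
  row 7 [0111]: (((NOT 0 IMPLIES 0) AND 1) OR (1 XOR (1 IMPLIES 0))) -> 1
  row 8 [1000]: (((NOT 1 IMPLIES 1) AND 0) OR (0 XOR (0 IMPLIES 1))) -> 1
  row 9 [1001]: (((NOT 1 IMPLIES 1) AND 0) OR (0 XOR (0 IMPLIES 1))) -> 1
  row 10 [1010]: (((NOT 1 IMPLIES 1) AND 0) OR (1 XOR (1 IMPLIES 1))) -> 0
  row 11 [1011]: (((NOT 1 IMPLIES 1) AND 0) OR (1 XOR (1 IMPLIES 1))) -> 0
  row 12 [1100]: (((NOT 1 IMPLIES 1) AND 1) OR (0 XOR (0 IMPLIES 1))) -> 1
  row 13 [1101]: (((NOT 1 IMPLIES 1) AND 1) OR (0 XOR (0 IMPLIES 1))) -> 1
  row 14 [1110]: (((NOT 1 IMPLIES 1) AND 1) OR (1 XOR (1 IMPLIES 1))) -> 1
  row 15 [1111]: (((NOT 1 IMPLIES 1) AND 1) OR (1 XOR (1 IMPLIES 1))) -> 1
Full result column, 4 rows per line (P1,P2 fixed per line; P3,P4 runs 00..11 left to right):
  rows 0-3 [P1,P2=00]: 1111  = hex F
  rows 4-7 [P1,P2=01]: 1111  = hex F
  rows 8-11 [P1,P2=10]: 1100  = hex C
  rows 12-15 [P1,P2=11]: 1111  = hex F
Output column (row 0 .. row 15) = 1111111111001111
Output column grouped in 4s = 1111 1111 1100 1111 = 0xFFCF
Convert to decimal digit by digit (value = value*16 + digit):
  F -> 15
  15*16 + 15 (F) = 255
  255*16 + 12 (C) = 4092
  4092*16 + 15 (F) = 65487
Decimal = 65487

65487


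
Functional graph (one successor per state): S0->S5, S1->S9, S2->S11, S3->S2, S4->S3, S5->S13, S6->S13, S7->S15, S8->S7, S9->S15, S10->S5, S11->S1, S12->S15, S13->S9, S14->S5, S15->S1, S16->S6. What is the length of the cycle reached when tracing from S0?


Trace from S0 until a state repeats:
  S0 -> S5 -> S13 -> S9 -> S15 -> S1 -> S9
S9 first seen at step 3, revisited at step 6.
Cycle length = 6 - 3 = 3

3


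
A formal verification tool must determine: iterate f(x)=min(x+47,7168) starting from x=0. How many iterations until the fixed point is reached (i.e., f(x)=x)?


Step 1: x=0, cap=7168, increment=47
Step 2: x grows by 47 each step until capped at 7168; fixed point is x=7168
Step 3: iterations = ceil(7168/47) = 153

153


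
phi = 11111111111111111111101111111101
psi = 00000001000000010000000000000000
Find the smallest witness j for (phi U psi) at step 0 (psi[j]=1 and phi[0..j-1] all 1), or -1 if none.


(phi U psi) at 0: need smallest j with psi[j]=1 and phi[i]=1 for all i in [0,j).
Scan from step 0:
  step 0: phi=1, psi=0 -> continue
  step 1: phi=1, psi=0 -> continue
  step 2: phi=1, psi=0 -> continue
  step 3: phi=1, psi=0 -> continue
  step 7: psi=1 and phi held for [0,7) -> witness found
Witness step = 7

7


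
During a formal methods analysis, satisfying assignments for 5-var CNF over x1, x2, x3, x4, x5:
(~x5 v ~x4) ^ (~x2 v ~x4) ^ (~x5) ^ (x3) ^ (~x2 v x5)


CNF with 5 clauses over 5 vars (32 assignments).
An assignment satisfies CNF iff every clause has >=1 true literal.
Check each row (bits = x1,x2,x3,x4,x5; clause T/F shown):
  row 0 [00000]: clauses=TTTFT -> 0
  row 1 [00001]: clauses=TTFFT -> 0
  row 2 [00010]: clauses=TTTFT -> 0
  row 3 [00011]: clauses=FTFFT -> 0
  row 4 [00100]: clauses=TTTTT -> 1
  row 5 [00101]: clauses=TTFTT -> 0
  row 6 [00110]: clauses=TTTTT -> 1
  row 7 [00111]: clauses=FTFTT -> 0
  row 8 [01000]: clauses=TTTFF -> 0
  row 9 [01001]: clauses=TTFFT -> 0
  row 10 [01010]: clauses=TFTFF -> 0
  row 11 [01011]: clauses=FFFFT -> 0
  row 12 [01100]: clauses=TTTTF -> 0
  row 13 [01101]: clauses=TTFTT -> 0
  row 14 [01110]: clauses=TFTTF -> 0
  row 15 [01111]: clauses=FFFTT -> 0
  row 16 [10000]: clauses=TTTFT -> 0
  row 17 [10001]: clauses=TTFFT -> 0
  row 18 [10010]: clauses=TTTFT -> 0
  row 19 [10011]: clauses=FTFFT -> 0
  row 20 [10100]: clauses=TTTTT -> 1
  row 21 [10101]: clauses=TTFTT -> 0
  row 22 [10110]: clauses=TTTTT -> 1
  row 23 [10111]: clauses=FTFTT -> 0
  row 24 [11000]: clauses=TTTFF -> 0
  row 25 [11001]: clauses=TTFFT -> 0
  row 26 [11010]: clauses=TFTFF -> 0
  row 27 [11011]: clauses=FFFFT -> 0
  row 28 [11100]: clauses=TTTTF -> 0
  row 29 [11101]: clauses=TTFTT -> 0
  row 30 [11110]: clauses=TFTTF -> 0
  row 31 [11111]: clauses=FFFTT -> 0
Full result column, 8 rows per line (x1,x2 fixed per line; x3,x4,x5 runs 000..111 left to right):
  rows 0-7 [x1,x2=00]: 00001010  (ones: 2)
  rows 8-15 [x1,x2=01]: 00000000  (ones: 0)
  rows 16-23 [x1,x2=10]: 00001010  (ones: 2)
  rows 24-31 [x1,x2=11]: 00000000  (ones: 0)
Satisfying assignments = 2+0+2+0 = 4

4


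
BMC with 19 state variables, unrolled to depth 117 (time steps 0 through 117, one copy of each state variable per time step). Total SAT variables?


BMC unrolls to depth k, creating one copy of each state var for steps 0..k.
Step count = 117 + 1 = 118 (steps 0 through 117)
Vars per step = 19
Total = 19 * 118 = 2242

2242


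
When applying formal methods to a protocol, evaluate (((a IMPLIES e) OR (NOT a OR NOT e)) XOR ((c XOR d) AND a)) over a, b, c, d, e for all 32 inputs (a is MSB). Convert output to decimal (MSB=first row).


Formula: (((a IMPLIES e) OR (NOT a OR NOT e)) XOR ((c XOR d) AND a)) over a, b, c, d, e (32 rows)
Evaluate each row (bits = a,b,c,d,e, MSB first):
  row 0 [00000]: (((0 IMPLIES 0) OR (NOT 0 OR NOT 0)) XOR ((0 XOR 0) AND 0)) -> 1
  row 1 [00001]: (((0 IMPLIES 1) OR (NOT 0 OR NOT 1)) XOR ((0 XOR 0) AND 0)) -> 1
  row 2 [00010]: (((0 IMPLIES 0) OR (NOT 0 OR NOT 0)) XOR ((0 XOR 1) AND 0)) -> 1
  row 3 [00011]: (((0 IMPLIES 1) OR (NOT 0 OR NOT 1)) XOR ((0 XOR 1) AND 0)) -> 1
  row 4 [00100]: (((0 IMPLIES 0) OR (NOT 0 OR NOT 0)) XOR ((1 XOR 0) AND 0)) -> 1
  row 5 [00101]: (((0 IMPLIES 1) OR (NOT 0 OR NOT 1)) XOR ((1 XOR 0) AND 0)) -> 1
  row 6 [00110]: (((0 IMPLIES 0) OR (NOT 0 OR NOT 0)) XOR ((1 XOR 1) AND 0)) -> 1
  row 7 [00111]: (((0 IMPLIES 1) OR (NOT 0 OR NOT 1)) XOR ((1 XOR 1) AND 0)) -> 1
  row 8 [01000]: (((0 IMPLIES 0) OR (NOT 0 OR NOT 0)) XOR ((0 XOR 0) AND 0)) -> 1
  row 9 [01001]: (((0 IMPLIES 1) OR (NOT 0 OR NOT 1)) XOR ((0 XOR 0) AND 0)) -> 1
  row 10 [01010]: (((0 IMPLIES 0) OR (NOT 0 OR NOT 0)) XOR ((0 XOR 1) AND 0)) -> 1
  row 11 [01011]: (((0 IMPLIES 1) OR (NOT 0 OR NOT 1)) XOR ((0 XOR 1) AND 0)) -> 1
  row 12 [01100]: (((0 IMPLIES 0) OR (NOT 0 OR NOT 0)) XOR ((1 XOR 0) AND 0)) -> 1
  row 13 [01101]: (((0 IMPLIES 1) OR (NOT 0 OR NOT 1)) XOR ((1 XOR 0) AND 0)) -> 1
  row 14 [01110]: (((0 IMPLIES 0) OR (NOT 0 OR NOT 0)) XOR ((1 XOR 1) AND 0)) -> 1
  row 15 [01111]: (((0 IMPLIES 1) OR (NOT 0 OR NOT 1)) XOR ((1 XOR 1) AND 0)) -> 1
  row 16 [10000]: (((1 IMPLIES 0) OR (NOT 1 OR NOT 0)) XOR ((0 XOR 0) AND 1)) -> 1
  row 17 [10001]: (((1 IMPLIES 1) OR (NOT 1 OR NOT 1)) XOR ((0 XOR 0) AND 1)) -> 1
  row 18 [10010]: (((1 IMPLIES 0) OR (NOT 1 OR NOT 0)) XOR ((0 XOR 1) AND 1)) -> 0
  row 19 [10011]: (((1 IMPLIES 1) OR (NOT 1 OR NOT 1)) XOR ((0 XOR 1) AND 1)) -> 0
  row 20 [10100]: (((1 IMPLIES 0) OR (NOT 1 OR NOT 0)) XOR ((1 XOR 0) AND 1)) -> 0
  row 21 [10101]: (((1 IMPLIES 1) OR (NOT 1 OR NOT 1)) XOR ((1 XOR 0) AND 1)) -> 0
  row 22 [10110]: (((1 IMPLIES 0) OR (NOT 1 OR NOT 0)) XOR ((1 XOR 1) AND 1)) -> 1
  row 23 [10111]: (((1 IMPLIES 1) OR (NOT 1 OR NOT 1)) XOR ((1 XOR 1) AND 1)) -> 1
  row 24 [11000]: (((1 IMPLIES 0) OR (NOT 1 OR NOT 0)) XOR ((0 XOR 0) AND 1)) -> 1
  row 25 [11001]: (((1 IMPLIES 1) OR (NOT 1 OR NOT 1)) XOR ((0 XOR 0) AND 1)) -> 1
  row 26 [11010]: (((1 IMPLIES 0) OR (NOT 1 OR NOT 0)) XOR ((0 XOR 1) AND 1)) -> 0
  row 27 [11011]: (((1 IMPLIES 1) OR (NOT 1 OR NOT 1)) XOR ((0 XOR 1) AND 1)) -> 0
  row 28 [11100]: (((1 IMPLIES 0) OR (NOT 1 OR NOT 0)) XOR ((1 XOR 0) AND 1)) -> 0
  row 29 [11101]: (((1 IMPLIES 1) OR (NOT 1 OR NOT 1)) XOR ((1 XOR 0) AND 1)) -> 0
  row 30 [11110]: (((1 IMPLIES 0) OR (NOT 1 OR NOT 0)) XOR ((1 XOR 1) AND 1)) -> 1
  row 31 [11111]: (((1 IMPLIES 1) OR (NOT 1 OR NOT 1)) XOR ((1 XOR 1) AND 1)) -> 1
Full result column, 4 rows per line (a,b,c fixed per line; d,e runs 00..11 left to right):
  rows 0-3 [a,b,c=000]: 1111  = hex F
  rows 4-7 [a,b,c=001]: 1111  = hex F
  rows 8-11 [a,b,c=010]: 1111  = hex F
  rows 12-15 [a,b,c=011]: 1111  = hex F
  rows 16-19 [a,b,c=100]: 1100  = hex C
  rows 20-23 [a,b,c=101]: 0011  = hex 3
  rows 24-27 [a,b,c=110]: 1100  = hex C
  rows 28-31 [a,b,c=111]: 0011  = hex 3
Output column (row 0 .. row 31) = 11111111111111111100001111000011
Output column grouped in 4s = 1111 1111 1111 1111 1100 0011 1100 0011 = 0xFFFFC3C3
Convert to decimal digit by digit (value = value*16 + digit):
  F -> 15
  15*16 + 15 (F) = 255
  255*16 + 15 (F) = 4095
  4095*16 + 15 (F) = 65535
  65535*16 + 12 (C) = 1048572
  1048572*16 + 3 = 16777155
  16777155*16 + 12 (C) = 268434492
  268434492*16 + 3 = 4294951875
Decimal = 4294951875

4294951875


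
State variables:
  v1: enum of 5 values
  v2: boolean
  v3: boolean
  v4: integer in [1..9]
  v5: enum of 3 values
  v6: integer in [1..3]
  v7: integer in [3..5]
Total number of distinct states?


State space = product of domain sizes of all variables.
Domain sizes:
  v1 (enum of 5 values): 5
  v2 (boolean): 2
  v3 (boolean): 2
  v4 (integer in [1..9]): 9
  v5 (enum of 3 values): 3
  v6 (integer in [1..3]): 3
  v7 (integer in [3..5]): 3
Product = 5 * 2 * 2 * 9 * 3 * 3 * 3 = 4860

4860


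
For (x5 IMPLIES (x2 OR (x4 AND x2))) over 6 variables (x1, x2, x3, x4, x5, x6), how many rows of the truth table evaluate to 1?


Formula: (x5 IMPLIES (x2 OR (x4 AND x2))) over 6 vars (64 rows)
Evaluate each row (x1, x2, x3, x4, x5, x6 as bits, MSB first):
  row 0 [000000]: (0 IMPLIES (0 OR (0 AND 0))) -> 1
  row 1 [000001]: (0 IMPLIES (0 OR (0 AND 0))) -> 1
  row 2 [000010]: (1 IMPLIES (0 OR (0 AND 0))) -> 0
  row 3 [000011]: (1 IMPLIES (0 OR (0 AND 0))) -> 0
  row 4 [000100]: (0 IMPLIES (0 OR (1 AND 0))) -> 1
  (every remaining row is evaluated the same way; all 64 results are listed next)
Full result column, 8 rows per line (x1,x2,x3 fixed per line; x4,x5,x6 runs 000..111 left to right):
  rows 0-7 [x1,x2,x3=000]: 11001100  (ones: 4)
  rows 8-15 [x1,x2,x3=001]: 11001100  (ones: 4)
  rows 16-23 [x1,x2,x3=010]: 11111111  (ones: 8)
  rows 24-31 [x1,x2,x3=011]: 11111111  (ones: 8)
  rows 32-39 [x1,x2,x3=100]: 11001100  (ones: 4)
  rows 40-47 [x1,x2,x3=101]: 11001100  (ones: 4)
  rows 48-55 [x1,x2,x3=110]: 11111111  (ones: 8)
  rows 56-63 [x1,x2,x3=111]: 11111111  (ones: 8)
Count of 1-rows = 4+4+8+8+4+4+8+8 = 48

48


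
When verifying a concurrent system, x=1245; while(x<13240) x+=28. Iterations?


Step 1: x goes from 1245 toward 13240 by 28; the body runs while x<13240, so iterations = ceil((bound-start)/step)
Step 2: Distance=11995
Step 3: ceil(11995/28)=429

429


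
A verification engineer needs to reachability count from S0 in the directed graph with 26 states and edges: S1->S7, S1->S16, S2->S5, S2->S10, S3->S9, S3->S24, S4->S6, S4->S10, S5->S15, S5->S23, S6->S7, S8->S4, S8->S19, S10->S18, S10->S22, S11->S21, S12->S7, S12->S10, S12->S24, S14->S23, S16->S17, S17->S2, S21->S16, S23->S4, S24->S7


BFS from S0:
  layer 0: {S0}
Reachable set: {S0}
Count = 1

1


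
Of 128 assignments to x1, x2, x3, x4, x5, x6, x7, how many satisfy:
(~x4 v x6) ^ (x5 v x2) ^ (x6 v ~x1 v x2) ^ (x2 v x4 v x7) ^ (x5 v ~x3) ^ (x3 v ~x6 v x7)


CNF with 6 clauses over 7 vars (128 assignments).
An assignment satisfies CNF iff every clause has >=1 true literal.
Check each row (bits = x1,x2,x3,x4,x5,x6,x7; clause T/F shown):
  row 0 [0000000]: clauses=TFTFTT -> 0
  row 1 [0000001]: clauses=TFTTTT -> 0
  row 2 [0000010]: clauses=TFTFTF -> 0
  row 3 [0000011]: clauses=TFTTTT -> 0
  row 4 [0000100]: clauses=TTTFTT -> 0
  (every remaining row is evaluated the same way; all 128 results are listed next)
Full result column, 8 rows per line (x1,x2,x3,x4 fixed per line; x5,x6,x7 runs 000..111 left to right):
  rows 0-7 [x1,x2,x3,x4=0000]: 00000101  (ones: 2)
  rows 8-15 [x1,x2,x3,x4=0001]: 00000001  (ones: 1)
  rows 16-23 [x1,x2,x3,x4=0010]: 00000101  (ones: 2)
  rows 24-31 [x1,x2,x3,x4=0011]: 00000011  (ones: 2)
  rows 32-39 [x1,x2,x3,x4=0100]: 11011101  (ones: 6)
  rows 40-47 [x1,x2,x3,x4=0101]: 00010001  (ones: 2)
  rows 48-55 [x1,x2,x3,x4=0110]: 00001111  (ones: 4)
  rows 56-63 [x1,x2,x3,x4=0111]: 00000011  (ones: 2)
  rows 64-71 [x1,x2,x3,x4=1000]: 00000001  (ones: 1)
  rows 72-79 [x1,x2,x3,x4=1001]: 00000001  (ones: 1)
  rows 80-87 [x1,x2,x3,x4=1010]: 00000001  (ones: 1)
  rows 88-95 [x1,x2,x3,x4=1011]: 00000011  (ones: 2)
  rows 96-103 [x1,x2,x3,x4=1100]: 11011101  (ones: 6)
  rows 104-111 [x1,x2,x3,x4=1101]: 00010001  (ones: 2)
  rows 112-119 [x1,x2,x3,x4=1110]: 00001111  (ones: 4)
  rows 120-127 [x1,x2,x3,x4=1111]: 00000011  (ones: 2)
Satisfying assignments = 2+1+2+2+6+2+4+2+1+1+1+2+6+2+4+2 = 40

40


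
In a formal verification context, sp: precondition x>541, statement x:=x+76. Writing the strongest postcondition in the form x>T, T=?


Formula: sp(P, x:=E) = exists old_x. (x = E[old_x/x]) AND P[old_x/x] (old_x is the value of x before the assignment; eliminate old_x by solving x = E[old_x/x] for old_x)
Step 1: Precondition P: x>541, i.e. old_x > 541
Step 2: Assignment gives x = old_x + 76, so old_x = x - 76
Step 3: Substitute into P: x - 76 > 541
Step 4: Simplify: x > 541+76 = 617

617


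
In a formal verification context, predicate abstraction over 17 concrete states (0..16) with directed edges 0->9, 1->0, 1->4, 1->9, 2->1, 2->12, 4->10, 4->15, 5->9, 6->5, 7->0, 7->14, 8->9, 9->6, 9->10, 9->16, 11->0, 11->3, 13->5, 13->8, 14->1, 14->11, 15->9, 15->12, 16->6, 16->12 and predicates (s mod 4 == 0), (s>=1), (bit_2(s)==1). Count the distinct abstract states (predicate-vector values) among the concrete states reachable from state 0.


BFS from 0:
Concrete reachable: {0, 5, 6, 9, 10, 12, 16}
Abstract via predicates (s mod 4 == 0), (s>=1), (bit_2(s)==1):
  (0,1,0) <- {9, 10}
  (0,1,1) <- {5, 6}
  (1,0,0) <- {0}
  (1,1,0) <- {16}
  (1,1,1) <- {12}
Distinct abstract states = 5

5


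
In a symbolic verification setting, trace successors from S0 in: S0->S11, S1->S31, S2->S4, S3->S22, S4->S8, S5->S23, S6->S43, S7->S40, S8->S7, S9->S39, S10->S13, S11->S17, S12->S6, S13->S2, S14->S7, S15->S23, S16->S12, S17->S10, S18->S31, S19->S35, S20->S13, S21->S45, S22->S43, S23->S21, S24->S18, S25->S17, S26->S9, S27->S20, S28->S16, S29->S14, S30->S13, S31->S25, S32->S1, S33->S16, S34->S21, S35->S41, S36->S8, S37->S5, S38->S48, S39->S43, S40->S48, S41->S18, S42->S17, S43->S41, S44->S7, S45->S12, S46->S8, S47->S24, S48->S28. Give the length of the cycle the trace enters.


Trace from S0 until a state repeats:
  S0 -> S11 -> S17 -> S10 -> S13 -> S2 -> S4 -> S8 -> S7 -> S40 -> S48 -> S28 -> S16 -> S12 -> S6 -> S43 -> S41 -> S18 -> S31 -> S25 -> S17
S17 first seen at step 2, revisited at step 20.
Cycle length = 20 - 2 = 18

18


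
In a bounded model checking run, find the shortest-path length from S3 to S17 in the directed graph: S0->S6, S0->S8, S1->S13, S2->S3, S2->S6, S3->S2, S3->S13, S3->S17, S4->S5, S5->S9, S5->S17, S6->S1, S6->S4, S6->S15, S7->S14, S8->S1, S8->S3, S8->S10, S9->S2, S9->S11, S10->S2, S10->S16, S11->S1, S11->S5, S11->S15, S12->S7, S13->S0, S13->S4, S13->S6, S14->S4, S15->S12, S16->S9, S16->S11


BFS layer-by-layer from S3:
  dist 0: {S3}
  dist 1: {S2, S13, S17}
  -> S17 reached at distance 1
Shortest path length = 1

1


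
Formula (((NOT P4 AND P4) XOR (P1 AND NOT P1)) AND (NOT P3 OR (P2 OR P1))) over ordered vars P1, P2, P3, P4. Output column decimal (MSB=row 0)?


Formula: (((NOT P4 AND P4) XOR (P1 AND NOT P1)) AND (NOT P3 OR (P2 OR P1))) over P1, P2, P3, P4 (16 rows)
Evaluate each row (bits = P1,P2,P3,P4, MSB first):
  row 0 [0000]: (((NOT 0 AND 0) XOR (0 AND NOT 0)) AND (NOT 0 OR (0 OR 0))) -> 0
  row 1 [0001]: (((NOT 1 AND 1) XOR (0 AND NOT 0)) AND (NOT 0 OR (0 OR 0))) -> 0
  row 2 [0010]: (((NOT 0 AND 0) XOR (0 AND NOT 0)) AND (NOT 1 OR (0 OR 0))) -> 0
  row 3 [0011]: (((NOT 1 AND 1) XOR (0 AND NOT 0)) AND (NOT 1 OR (0 OR 0))) -> 0
  row 4 [0100]: (((NOT 0 AND 0) XOR (0 AND NOT 0)) AND (NOT 0 OR (1 OR 0))) -> 0
  row 5 [0101]: (((NOT 1 AND 1) XOR (0 AND NOT 0)) AND (NOT 0 OR (1 OR 0))) -> 0
  row 6 [0110]: (((NOT 0 AND 0) XOR (0 AND NOT 0)) AND (NOT 1 OR (1 OR 0))) -> 0
  row 7 [0111]: (((NOT 1 AND 1) XOR (0 AND NOT 0)) AND (NOT 1 OR (1 OR 0))) -> 0
  row 8 [1000]: (((NOT 0 AND 0) XOR (1 AND NOT 1)) AND (NOT 0 OR (0 OR 1))) -> 0
  row 9 [1001]: (((NOT 1 AND 1) XOR (1 AND NOT 1)) AND (NOT 0 OR (0 OR 1))) -> 0
  row 10 [1010]: (((NOT 0 AND 0) XOR (1 AND NOT 1)) AND (NOT 1 OR (0 OR 1))) -> 0
  row 11 [1011]: (((NOT 1 AND 1) XOR (1 AND NOT 1)) AND (NOT 1 OR (0 OR 1))) -> 0
  row 12 [1100]: (((NOT 0 AND 0) XOR (1 AND NOT 1)) AND (NOT 0 OR (1 OR 1))) -> 0
  row 13 [1101]: (((NOT 1 AND 1) XOR (1 AND NOT 1)) AND (NOT 0 OR (1 OR 1))) -> 0
  row 14 [1110]: (((NOT 0 AND 0) XOR (1 AND NOT 1)) AND (NOT 1 OR (1 OR 1))) -> 0
  row 15 [1111]: (((NOT 1 AND 1) XOR (1 AND NOT 1)) AND (NOT 1 OR (1 OR 1))) -> 0
Full result column, 4 rows per line (P1,P2 fixed per line; P3,P4 runs 00..11 left to right):
  rows 0-3 [P1,P2=00]: 0000  = hex 0
  rows 4-7 [P1,P2=01]: 0000  = hex 0
  rows 8-11 [P1,P2=10]: 0000  = hex 0
  rows 12-15 [P1,P2=11]: 0000  = hex 0
Output column (row 0 .. row 15) = 0000000000000000
Output column grouped in 4s = 0000 0000 0000 0000 = 0x0000
Convert to decimal digit by digit (value = value*16 + digit):
  0 -> 0
  0*16 + 0 = 0
  0*16 + 0 = 0
  0*16 + 0 = 0
Decimal = 0

0


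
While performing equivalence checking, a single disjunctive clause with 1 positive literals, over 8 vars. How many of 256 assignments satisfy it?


Step 1: Total=2^8=256
Step 2: Unsat when all 1 false: 2^7=128
Step 3: Sat=256-128=128

128


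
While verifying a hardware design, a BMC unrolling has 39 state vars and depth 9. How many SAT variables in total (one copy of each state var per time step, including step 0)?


BMC unrolls to depth k, creating one copy of each state var for steps 0..k.
Step count = 9 + 1 = 10 (steps 0 through 9)
Vars per step = 39
Total = 39 * 10 = 390

390


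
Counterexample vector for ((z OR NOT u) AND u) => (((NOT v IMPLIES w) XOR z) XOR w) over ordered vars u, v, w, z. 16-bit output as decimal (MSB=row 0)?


F1 = ((z OR NOT u) AND u)
F2 = (((NOT v IMPLIES w) XOR z) XOR w)
Counterexample to F1=>F2 is where F1=1 and F2=0.
Evaluate each row (bits = u,v,w,z, MSB first):
  row 0 [0000]: F1=0 F2=0 -> F1&~F2 -> 0
  row 1 [0001]: F1=0 F2=1 -> F1&~F2 -> 0
  row 2 [0010]: F1=0 F2=0 -> F1&~F2 -> 0
  row 3 [0011]: F1=0 F2=1 -> F1&~F2 -> 0
  row 4 [0100]: F1=0 F2=1 -> F1&~F2 -> 0
  row 5 [0101]: F1=0 F2=0 -> F1&~F2 -> 0
  row 6 [0110]: F1=0 F2=0 -> F1&~F2 -> 0
  row 7 [0111]: F1=0 F2=1 -> F1&~F2 -> 0
  row 8 [1000]: F1=0 F2=0 -> F1&~F2 -> 0
  row 9 [1001]: F1=1 F2=1 -> F1&~F2 -> 0
  row 10 [1010]: F1=0 F2=0 -> F1&~F2 -> 0
  row 11 [1011]: F1=1 F2=1 -> F1&~F2 -> 0
  row 12 [1100]: F1=0 F2=1 -> F1&~F2 -> 0
  row 13 [1101]: F1=1 F2=0 -> F1&~F2 -> 1
  row 14 [1110]: F1=0 F2=0 -> F1&~F2 -> 0
  row 15 [1111]: F1=1 F2=1 -> F1&~F2 -> 0
Full result column, 4 rows per line (u,v fixed per line; w,z runs 00..11 left to right):
  rows 0-3 [u,v=00]: 0000  = hex 0
  rows 4-7 [u,v=01]: 0000  = hex 0
  rows 8-11 [u,v=10]: 0000  = hex 0
  rows 12-15 [u,v=11]: 0100  = hex 4
Counterexample vector (row 0 .. row 15) = 0000000000000100
Output column grouped in 4s = 0000 0000 0000 0100 = 0x0004
Convert to decimal digit by digit (value = value*16 + digit):
  0 -> 0
  0*16 + 0 = 0
  0*16 + 0 = 0
  0*16 + 4 = 4
Decimal = 4

4


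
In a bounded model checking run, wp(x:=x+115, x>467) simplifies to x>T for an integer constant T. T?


Formula: wp(x:=E, P) = P[E/x] (substitute E for x in postcondition)
Step 1: Postcondition: x>467
Step 2: Substitute x+115 for x: x+115>467
Step 3: Solve for x: x > 467-115 = 352

352


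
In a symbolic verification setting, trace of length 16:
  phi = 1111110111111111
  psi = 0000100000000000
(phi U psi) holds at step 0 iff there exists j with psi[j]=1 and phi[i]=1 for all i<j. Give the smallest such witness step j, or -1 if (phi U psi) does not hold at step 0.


(phi U psi) at 0: need smallest j with psi[j]=1 and phi[i]=1 for all i in [0,j).
Scan from step 0:
  step 0: phi=1, psi=0 -> continue
  step 1: phi=1, psi=0 -> continue
  step 2: phi=1, psi=0 -> continue
  step 3: phi=1, psi=0 -> continue
  step 4: psi=1 and phi held for [0,4) -> witness found
Witness step = 4

4


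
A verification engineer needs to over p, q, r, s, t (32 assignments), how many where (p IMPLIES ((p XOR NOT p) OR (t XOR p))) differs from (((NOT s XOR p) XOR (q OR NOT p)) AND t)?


F1 = (p IMPLIES ((p XOR NOT p) OR (t XOR p)))
F2 = (((NOT s XOR p) XOR (q OR NOT p)) AND t)
Evaluate both on each of 32 rows (bits = p,q,r,s,t):
  row 0 [00000]: F1=1 F2=0 (differ) -> 1
  row 1 [00001]: F1=1 F2=0 (differ) -> 1
  row 2 [00010]: F1=1 F2=0 (differ) -> 1
  row 3 [00011]: F1=1 F2=1 -> 0
  row 4 [00100]: F1=1 F2=0 (differ) -> 1
  row 5 [00101]: F1=1 F2=0 (differ) -> 1
  row 6 [00110]: F1=1 F2=0 (differ) -> 1
  row 7 [00111]: F1=1 F2=1 -> 0
  row 8 [01000]: F1=1 F2=0 (differ) -> 1
  row 9 [01001]: F1=1 F2=0 (differ) -> 1
  row 10 [01010]: F1=1 F2=0 (differ) -> 1
  row 11 [01011]: F1=1 F2=1 -> 0
  row 12 [01100]: F1=1 F2=0 (differ) -> 1
  row 13 [01101]: F1=1 F2=0 (differ) -> 1
  row 14 [01110]: F1=1 F2=0 (differ) -> 1
  row 15 [01111]: F1=1 F2=1 -> 0
  row 16 [10000]: F1=1 F2=0 (differ) -> 1
  row 17 [10001]: F1=1 F2=0 (differ) -> 1
  row 18 [10010]: F1=1 F2=0 (differ) -> 1
  row 19 [10011]: F1=1 F2=1 -> 0
  row 20 [10100]: F1=1 F2=0 (differ) -> 1
  row 21 [10101]: F1=1 F2=0 (differ) -> 1
  row 22 [10110]: F1=1 F2=0 (differ) -> 1
  row 23 [10111]: F1=1 F2=1 -> 0
  row 24 [11000]: F1=1 F2=0 (differ) -> 1
  row 25 [11001]: F1=1 F2=1 -> 0
  row 26 [11010]: F1=1 F2=0 (differ) -> 1
  row 27 [11011]: F1=1 F2=0 (differ) -> 1
  row 28 [11100]: F1=1 F2=0 (differ) -> 1
  row 29 [11101]: F1=1 F2=1 -> 0
  row 30 [11110]: F1=1 F2=0 (differ) -> 1
  row 31 [11111]: F1=1 F2=0 (differ) -> 1
Full result column, 8 rows per line (p,q fixed per line; r,s,t runs 000..111 left to right):
  rows 0-7 [p,q=00]: 11101110  (ones: 6)
  rows 8-15 [p,q=01]: 11101110  (ones: 6)
  rows 16-23 [p,q=10]: 11101110  (ones: 6)
  rows 24-31 [p,q=11]: 10111011  (ones: 6)
Disagreements = 6+6+6+6 = 24

24


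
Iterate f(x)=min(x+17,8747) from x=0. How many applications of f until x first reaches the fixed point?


Step 1: x=0, cap=8747, increment=17
Step 2: x grows by 17 each step until capped at 8747; fixed point is x=8747
Step 3: iterations = ceil(8747/17) = 515

515


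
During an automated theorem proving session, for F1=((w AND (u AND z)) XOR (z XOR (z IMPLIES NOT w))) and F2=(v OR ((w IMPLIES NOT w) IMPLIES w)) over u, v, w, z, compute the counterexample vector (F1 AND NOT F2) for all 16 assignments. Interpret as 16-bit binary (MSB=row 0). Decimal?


F1 = ((w AND (u AND z)) XOR (z XOR (z IMPLIES NOT w)))
F2 = (v OR ((w IMPLIES NOT w) IMPLIES w))
Counterexample to F1=>F2 is where F1=1 and F2=0.
Evaluate each row (bits = u,v,w,z, MSB first):
  row 0 [0000]: F1=1 F2=0 -> F1&~F2 -> 1
  row 1 [0001]: F1=0 F2=0 -> F1&~F2 -> 0
  row 2 [0010]: F1=1 F2=1 -> F1&~F2 -> 0
  row 3 [0011]: F1=1 F2=1 -> F1&~F2 -> 0
  row 4 [0100]: F1=1 F2=1 -> F1&~F2 -> 0
  row 5 [0101]: F1=0 F2=1 -> F1&~F2 -> 0
  row 6 [0110]: F1=1 F2=1 -> F1&~F2 -> 0
  row 7 [0111]: F1=1 F2=1 -> F1&~F2 -> 0
  row 8 [1000]: F1=1 F2=0 -> F1&~F2 -> 1
  row 9 [1001]: F1=0 F2=0 -> F1&~F2 -> 0
  row 10 [1010]: F1=1 F2=1 -> F1&~F2 -> 0
  row 11 [1011]: F1=0 F2=1 -> F1&~F2 -> 0
  row 12 [1100]: F1=1 F2=1 -> F1&~F2 -> 0
  row 13 [1101]: F1=0 F2=1 -> F1&~F2 -> 0
  row 14 [1110]: F1=1 F2=1 -> F1&~F2 -> 0
  row 15 [1111]: F1=0 F2=1 -> F1&~F2 -> 0
Full result column, 4 rows per line (u,v fixed per line; w,z runs 00..11 left to right):
  rows 0-3 [u,v=00]: 1000  = hex 8
  rows 4-7 [u,v=01]: 0000  = hex 0
  rows 8-11 [u,v=10]: 1000  = hex 8
  rows 12-15 [u,v=11]: 0000  = hex 0
Counterexample vector (row 0 .. row 15) = 1000000010000000
Output column grouped in 4s = 1000 0000 1000 0000 = 0x8080
Convert to decimal digit by digit (value = value*16 + digit):
  8 -> 8
  8*16 + 0 = 128
  128*16 + 8 = 2056
  2056*16 + 0 = 32896
Decimal = 32896

32896


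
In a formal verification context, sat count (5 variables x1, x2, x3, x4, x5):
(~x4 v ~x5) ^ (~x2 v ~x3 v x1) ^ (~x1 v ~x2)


CNF with 3 clauses over 5 vars (32 assignments).
An assignment satisfies CNF iff every clause has >=1 true literal.
Check each row (bits = x1,x2,x3,x4,x5; clause T/F shown):
  row 0 [00000]: clauses=TTT -> 1
  row 1 [00001]: clauses=TTT -> 1
  row 2 [00010]: clauses=TTT -> 1
  row 3 [00011]: clauses=FTT -> 0
  row 4 [00100]: clauses=TTT -> 1
  row 5 [00101]: clauses=TTT -> 1
  row 6 [00110]: clauses=TTT -> 1
  row 7 [00111]: clauses=FTT -> 0
  row 8 [01000]: clauses=TTT -> 1
  row 9 [01001]: clauses=TTT -> 1
  row 10 [01010]: clauses=TTT -> 1
  row 11 [01011]: clauses=FTT -> 0
  row 12 [01100]: clauses=TFT -> 0
  row 13 [01101]: clauses=TFT -> 0
  row 14 [01110]: clauses=TFT -> 0
  row 15 [01111]: clauses=FFT -> 0
  row 16 [10000]: clauses=TTT -> 1
  row 17 [10001]: clauses=TTT -> 1
  row 18 [10010]: clauses=TTT -> 1
  row 19 [10011]: clauses=FTT -> 0
  row 20 [10100]: clauses=TTT -> 1
  row 21 [10101]: clauses=TTT -> 1
  row 22 [10110]: clauses=TTT -> 1
  row 23 [10111]: clauses=FTT -> 0
  row 24 [11000]: clauses=TTF -> 0
  row 25 [11001]: clauses=TTF -> 0
  row 26 [11010]: clauses=TTF -> 0
  row 27 [11011]: clauses=FTF -> 0
  row 28 [11100]: clauses=TTF -> 0
  row 29 [11101]: clauses=TTF -> 0
  row 30 [11110]: clauses=TTF -> 0
  row 31 [11111]: clauses=FTF -> 0
Full result column, 8 rows per line (x1,x2 fixed per line; x3,x4,x5 runs 000..111 left to right):
  rows 0-7 [x1,x2=00]: 11101110  (ones: 6)
  rows 8-15 [x1,x2=01]: 11100000  (ones: 3)
  rows 16-23 [x1,x2=10]: 11101110  (ones: 6)
  rows 24-31 [x1,x2=11]: 00000000  (ones: 0)
Satisfying assignments = 6+3+6+0 = 15

15


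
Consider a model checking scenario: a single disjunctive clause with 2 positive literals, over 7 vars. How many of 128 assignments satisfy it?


Step 1: Total=2^7=128
Step 2: Unsat when all 2 false: 2^5=32
Step 3: Sat=128-32=96

96


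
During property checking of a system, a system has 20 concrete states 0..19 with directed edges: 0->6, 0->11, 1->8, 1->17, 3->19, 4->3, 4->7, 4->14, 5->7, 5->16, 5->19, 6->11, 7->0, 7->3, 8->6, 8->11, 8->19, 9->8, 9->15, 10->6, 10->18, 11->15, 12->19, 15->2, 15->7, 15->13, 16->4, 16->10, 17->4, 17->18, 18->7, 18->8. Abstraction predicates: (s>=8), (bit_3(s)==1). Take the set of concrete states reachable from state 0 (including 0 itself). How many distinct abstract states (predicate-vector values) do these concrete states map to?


BFS from 0:
Concrete reachable: {0, 2, 3, 6, 7, 11, 13, 15, 19}
Abstract via predicates (s>=8), (bit_3(s)==1):
  (0,0) <- {0, 2, 3, 6, 7}
  (1,0) <- {19}
  (1,1) <- {11, 13, 15}
Distinct abstract states = 3

3


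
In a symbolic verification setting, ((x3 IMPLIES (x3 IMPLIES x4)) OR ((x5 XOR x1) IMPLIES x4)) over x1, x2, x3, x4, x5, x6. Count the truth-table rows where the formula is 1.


Formula: ((x3 IMPLIES (x3 IMPLIES x4)) OR ((x5 XOR x1) IMPLIES x4)) over 6 vars (64 rows)
Evaluate each row (x1, x2, x3, x4, x5, x6 as bits, MSB first):
  row 0 [000000]: ((0 IMPLIES (0 IMPLIES 0)) OR ((0 XOR 0) IMPLIES 0)) -> 1
  row 1 [000001]: ((0 IMPLIES (0 IMPLIES 0)) OR ((0 XOR 0) IMPLIES 0)) -> 1
  row 2 [000010]: ((0 IMPLIES (0 IMPLIES 0)) OR ((1 XOR 0) IMPLIES 0)) -> 1
  row 3 [000011]: ((0 IMPLIES (0 IMPLIES 0)) OR ((1 XOR 0) IMPLIES 0)) -> 1
  row 4 [000100]: ((0 IMPLIES (0 IMPLIES 1)) OR ((0 XOR 0) IMPLIES 1)) -> 1
  (every remaining row is evaluated the same way; all 64 results are listed next)
Full result column, 8 rows per line (x1,x2,x3 fixed per line; x4,x5,x6 runs 000..111 left to right):
  rows 0-7 [x1,x2,x3=000]: 11111111  (ones: 8)
  rows 8-15 [x1,x2,x3=001]: 11001111  (ones: 6)
  rows 16-23 [x1,x2,x3=010]: 11111111  (ones: 8)
  rows 24-31 [x1,x2,x3=011]: 11001111  (ones: 6)
  rows 32-39 [x1,x2,x3=100]: 11111111  (ones: 8)
  rows 40-47 [x1,x2,x3=101]: 00111111  (ones: 6)
  rows 48-55 [x1,x2,x3=110]: 11111111  (ones: 8)
  rows 56-63 [x1,x2,x3=111]: 00111111  (ones: 6)
Count of 1-rows = 8+6+8+6+8+6+8+6 = 56

56


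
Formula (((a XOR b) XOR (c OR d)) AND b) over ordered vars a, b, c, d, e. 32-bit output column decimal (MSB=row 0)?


Formula: (((a XOR b) XOR (c OR d)) AND b) over a, b, c, d, e (32 rows)
Evaluate each row (bits = a,b,c,d,e, MSB first):
  row 0 [00000]: (((0 XOR 0) XOR (0 OR 0)) AND 0) -> 0
  row 1 [00001]: (((0 XOR 0) XOR (0 OR 0)) AND 0) -> 0
  row 2 [00010]: (((0 XOR 0) XOR (0 OR 1)) AND 0) -> 0
  row 3 [00011]: (((0 XOR 0) XOR (0 OR 1)) AND 0) -> 0
  row 4 [00100]: (((0 XOR 0) XOR (1 OR 0)) AND 0) -> 0
  row 5 [00101]: (((0 XOR 0) XOR (1 OR 0)) AND 0) -> 0
  row 6 [00110]: (((0 XOR 0) XOR (1 OR 1)) AND 0) -> 0
  row 7 [00111]: (((0 XOR 0) XOR (1 OR 1)) AND 0) -> 0
  row 8 [01000]: (((0 XOR 1) XOR (0 OR 0)) AND 1) -> 1
  row 9 [01001]: (((0 XOR 1) XOR (0 OR 0)) AND 1) -> 1
  row 10 [01010]: (((0 XOR 1) XOR (0 OR 1)) AND 1) -> 0
  row 11 [01011]: (((0 XOR 1) XOR (0 OR 1)) AND 1) -> 0
  row 12 [01100]: (((0 XOR 1) XOR (1 OR 0)) AND 1) -> 0
  row 13 [01101]: (((0 XOR 1) XOR (1 OR 0)) AND 1) -> 0
  row 14 [01110]: (((0 XOR 1) XOR (1 OR 1)) AND 1) -> 0
  row 15 [01111]: (((0 XOR 1) XOR (1 OR 1)) AND 1) -> 0
  row 16 [10000]: (((1 XOR 0) XOR (0 OR 0)) AND 0) -> 0
  row 17 [10001]: (((1 XOR 0) XOR (0 OR 0)) AND 0) -> 0
  row 18 [10010]: (((1 XOR 0) XOR (0 OR 1)) AND 0) -> 0
  row 19 [10011]: (((1 XOR 0) XOR (0 OR 1)) AND 0) -> 0
  row 20 [10100]: (((1 XOR 0) XOR (1 OR 0)) AND 0) -> 0
  row 21 [10101]: (((1 XOR 0) XOR (1 OR 0)) AND 0) -> 0
  row 22 [10110]: (((1 XOR 0) XOR (1 OR 1)) AND 0) -> 0
  row 23 [10111]: (((1 XOR 0) XOR (1 OR 1)) AND 0) -> 0
  row 24 [11000]: (((1 XOR 1) XOR (0 OR 0)) AND 1) -> 0
  row 25 [11001]: (((1 XOR 1) XOR (0 OR 0)) AND 1) -> 0
  row 26 [11010]: (((1 XOR 1) XOR (0 OR 1)) AND 1) -> 1
  row 27 [11011]: (((1 XOR 1) XOR (0 OR 1)) AND 1) -> 1
  row 28 [11100]: (((1 XOR 1) XOR (1 OR 0)) AND 1) -> 1
  row 29 [11101]: (((1 XOR 1) XOR (1 OR 0)) AND 1) -> 1
  row 30 [11110]: (((1 XOR 1) XOR (1 OR 1)) AND 1) -> 1
  row 31 [11111]: (((1 XOR 1) XOR (1 OR 1)) AND 1) -> 1
Full result column, 4 rows per line (a,b,c fixed per line; d,e runs 00..11 left to right):
  rows 0-3 [a,b,c=000]: 0000  = hex 0
  rows 4-7 [a,b,c=001]: 0000  = hex 0
  rows 8-11 [a,b,c=010]: 1100  = hex C
  rows 12-15 [a,b,c=011]: 0000  = hex 0
  rows 16-19 [a,b,c=100]: 0000  = hex 0
  rows 20-23 [a,b,c=101]: 0000  = hex 0
  rows 24-27 [a,b,c=110]: 0011  = hex 3
  rows 28-31 [a,b,c=111]: 1111  = hex F
Output column (row 0 .. row 31) = 00000000110000000000000000111111
Output column grouped in 4s = 0000 0000 1100 0000 0000 0000 0011 1111 = 0x00C0003F
Convert to decimal digit by digit (value = value*16 + digit):
  0 -> 0
  0*16 + 0 = 0
  0*16 + 12 (C) = 12
  12*16 + 0 = 192
  192*16 + 0 = 3072
  3072*16 + 0 = 49152
  49152*16 + 3 = 786435
  786435*16 + 15 (F) = 12582975
Decimal = 12582975

12582975


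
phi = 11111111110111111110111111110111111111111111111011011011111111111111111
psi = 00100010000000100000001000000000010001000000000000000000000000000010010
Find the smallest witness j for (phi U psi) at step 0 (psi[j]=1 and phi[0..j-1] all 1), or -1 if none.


(phi U psi) at 0: need smallest j with psi[j]=1 and phi[i]=1 for all i in [0,j).
Scan from step 0:
  step 0: phi=1, psi=0 -> continue
  step 1: phi=1, psi=0 -> continue
  step 2: psi=1 and phi held for [0,2) -> witness found
Witness step = 2

2


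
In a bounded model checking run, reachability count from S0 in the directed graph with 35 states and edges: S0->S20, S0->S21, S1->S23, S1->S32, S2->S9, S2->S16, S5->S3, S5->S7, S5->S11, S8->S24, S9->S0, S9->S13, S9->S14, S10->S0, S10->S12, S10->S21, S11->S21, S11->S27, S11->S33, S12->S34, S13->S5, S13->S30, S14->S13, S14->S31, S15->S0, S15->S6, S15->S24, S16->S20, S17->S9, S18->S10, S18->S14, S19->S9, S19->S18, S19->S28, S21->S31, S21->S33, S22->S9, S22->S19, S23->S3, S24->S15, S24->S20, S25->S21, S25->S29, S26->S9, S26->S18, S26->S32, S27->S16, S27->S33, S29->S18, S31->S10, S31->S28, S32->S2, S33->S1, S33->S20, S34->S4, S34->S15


BFS from S0:
  layer 0: {S0}
  layer 1: {S20, S21}
  layer 2: {S31, S33}
  layer 3: {S1, S10, S28}
  layer 4: {S12, S23, S32}
  layer 5: {S2, S3, S34}
  layer 6: {S4, S9, S15, S16}
  layer 7: {S6, S13, S14, S24}
  layer 8: {S5, S30}
  layer 9: {S7, S11}
  layer 10: {S27}
Reachable set: {S0, S1, S2, S3, S4, S5, S6, S7, S9, S10, S11, S12, S13, S14, S15, S16, S20, S21, S23, S24, S27, S28, S30, S31, S32, S33, S34}
Count = 27

27


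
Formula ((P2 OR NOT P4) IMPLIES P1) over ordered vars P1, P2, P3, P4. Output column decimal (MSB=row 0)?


Formula: ((P2 OR NOT P4) IMPLIES P1) over P1, P2, P3, P4 (16 rows)
Evaluate each row (bits = P1,P2,P3,P4, MSB first):
  row 0 [0000]: ((0 OR NOT 0) IMPLIES 0) -> 0
  row 1 [0001]: ((0 OR NOT 1) IMPLIES 0) -> 1
  row 2 [0010]: ((0 OR NOT 0) IMPLIES 0) -> 0
  row 3 [0011]: ((0 OR NOT 1) IMPLIES 0) -> 1
  row 4 [0100]: ((1 OR NOT 0) IMPLIES 0) -> 0
  row 5 [0101]: ((1 OR NOT 1) IMPLIES 0) -> 0
  row 6 [0110]: ((1 OR NOT 0) IMPLIES 0) -> 0
  row 7 [0111]: ((1 OR NOT 1) IMPLIES 0) -> 0
  row 8 [1000]: ((0 OR NOT 0) IMPLIES 1) -> 1
  row 9 [1001]: ((0 OR NOT 1) IMPLIES 1) -> 1
  row 10 [1010]: ((0 OR NOT 0) IMPLIES 1) -> 1
  row 11 [1011]: ((0 OR NOT 1) IMPLIES 1) -> 1
  row 12 [1100]: ((1 OR NOT 0) IMPLIES 1) -> 1
  row 13 [1101]: ((1 OR NOT 1) IMPLIES 1) -> 1
  row 14 [1110]: ((1 OR NOT 0) IMPLIES 1) -> 1
  row 15 [1111]: ((1 OR NOT 1) IMPLIES 1) -> 1
Full result column, 4 rows per line (P1,P2 fixed per line; P3,P4 runs 00..11 left to right):
  rows 0-3 [P1,P2=00]: 0101  = hex 5
  rows 4-7 [P1,P2=01]: 0000  = hex 0
  rows 8-11 [P1,P2=10]: 1111  = hex F
  rows 12-15 [P1,P2=11]: 1111  = hex F
Output column (row 0 .. row 15) = 0101000011111111
Output column grouped in 4s = 0101 0000 1111 1111 = 0x50FF
Convert to decimal digit by digit (value = value*16 + digit):
  5 -> 5
  5*16 + 0 = 80
  80*16 + 15 (F) = 1295
  1295*16 + 15 (F) = 20735
Decimal = 20735

20735


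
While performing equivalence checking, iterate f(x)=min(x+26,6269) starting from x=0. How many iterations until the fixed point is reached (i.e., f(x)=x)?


Step 1: x=0, cap=6269, increment=26
Step 2: x grows by 26 each step until capped at 6269; fixed point is x=6269
Step 3: iterations = ceil(6269/26) = 242

242


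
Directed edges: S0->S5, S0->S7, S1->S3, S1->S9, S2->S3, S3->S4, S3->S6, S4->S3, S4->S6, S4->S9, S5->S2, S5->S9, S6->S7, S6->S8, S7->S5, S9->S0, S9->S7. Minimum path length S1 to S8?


BFS layer-by-layer from S1:
  dist 0: {S1}
  dist 1: {S3, S9}
  dist 2: {S0, S4, S6, S7}
  dist 3: {S5, S8}
  -> S8 reached at distance 3
Shortest path length = 3

3


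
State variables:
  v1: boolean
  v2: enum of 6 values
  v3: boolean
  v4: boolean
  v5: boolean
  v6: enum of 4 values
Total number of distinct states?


State space = product of domain sizes of all variables.
Domain sizes:
  v1 (boolean): 2
  v2 (enum of 6 values): 6
  v3 (boolean): 2
  v4 (boolean): 2
  v5 (boolean): 2
  v6 (enum of 4 values): 4
Product = 2 * 6 * 2 * 2 * 2 * 4 = 384

384


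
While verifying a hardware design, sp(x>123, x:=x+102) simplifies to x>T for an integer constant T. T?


Formula: sp(P, x:=E) = exists old_x. (x = E[old_x/x]) AND P[old_x/x] (old_x is the value of x before the assignment; eliminate old_x by solving x = E[old_x/x] for old_x)
Step 1: Precondition P: x>123, i.e. old_x > 123
Step 2: Assignment gives x = old_x + 102, so old_x = x - 102
Step 3: Substitute into P: x - 102 > 123
Step 4: Simplify: x > 123+102 = 225

225
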